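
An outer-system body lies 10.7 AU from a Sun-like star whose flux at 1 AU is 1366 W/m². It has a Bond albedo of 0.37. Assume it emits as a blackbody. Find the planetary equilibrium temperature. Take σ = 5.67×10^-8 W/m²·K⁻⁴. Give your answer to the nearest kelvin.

76 K

Flux at the orbit: S = 1366/(10.7)² = 11.93 W/m².
The planet absorbs (1−α)S over its disc πR² and re-emits over 4πR², so the mean absorbed flux is (1−0.37)·11.93/4 = 1.879 W/m².
Balancing against σT⁴: T = (1.879/5.67×10⁻⁸)^(1/4) = 75.87 K.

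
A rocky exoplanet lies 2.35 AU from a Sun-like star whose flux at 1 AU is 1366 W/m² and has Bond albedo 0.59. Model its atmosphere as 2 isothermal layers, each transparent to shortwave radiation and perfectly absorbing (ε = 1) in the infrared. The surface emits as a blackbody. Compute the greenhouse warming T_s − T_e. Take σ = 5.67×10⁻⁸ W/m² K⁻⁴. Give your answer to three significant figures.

Flux at the orbit: S = 1366/(2.35)² = 247.4 W/m².
OLR = S(1−α)/4 = 25.35 W/m²; the top layer radiates at T_e = 145.4 K.
T_s = (N+1)^(1/4)·T_e = 191.4 K.
Warming: T_s − T_e = 45.96 K.

46.0 kelvin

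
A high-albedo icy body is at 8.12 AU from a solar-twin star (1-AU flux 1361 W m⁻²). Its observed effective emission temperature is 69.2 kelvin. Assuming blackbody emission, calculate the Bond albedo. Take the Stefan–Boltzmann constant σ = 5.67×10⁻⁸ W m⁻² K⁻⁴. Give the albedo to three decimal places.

Irradiance scales as 1/d², so S = 1361 W m⁻² × (1/8.12)² = 20.64 W m⁻².
Rearranging the radiative balance, α = 1 − 4σT⁴/S.
σT⁴ = 1.300 W m⁻², so 4σT⁴ = 5.201 W m⁻².
Hence α = 1 − 5.201/20.64 = 0.7480.

0.748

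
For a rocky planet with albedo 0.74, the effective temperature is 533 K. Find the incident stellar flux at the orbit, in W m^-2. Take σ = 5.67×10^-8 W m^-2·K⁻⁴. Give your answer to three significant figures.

70400 W m^-2

Invert the energy balance for S: S = 4σT⁴/(1−α).
The emitted flux is σT⁴ = 4576 W m^-2.
S = 4·4576/0.26 = 70400 W m^-2.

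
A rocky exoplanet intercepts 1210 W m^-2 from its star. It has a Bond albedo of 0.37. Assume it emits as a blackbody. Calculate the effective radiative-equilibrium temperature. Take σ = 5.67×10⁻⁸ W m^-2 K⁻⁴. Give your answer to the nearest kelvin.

Absorbed flux (global mean): S(1−α)/4 = 1210·0.63/4 = 190.6 W m^-2.
Set σT⁴ = 190.6 → T = (190.6/σ)^(1/4) = 240.8 K.

241 K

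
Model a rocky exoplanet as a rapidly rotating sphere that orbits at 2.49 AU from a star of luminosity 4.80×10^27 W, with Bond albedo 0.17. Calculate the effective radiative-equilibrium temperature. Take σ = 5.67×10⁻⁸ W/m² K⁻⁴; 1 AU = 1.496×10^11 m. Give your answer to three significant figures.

317 K

Orbital distance: d = 2.49 AU = 3.725×10^11 m.
Spreading L over a sphere of radius d: S = 4.80×10^27/(4π·3.73×10^11²) = 2753 W/m².
The planet absorbs (1−α)S over its disc πR² and re-emits over 4πR², so the mean absorbed flux is (1−0.17)·2753/4 = 571.2 W/m².
Balancing against σT⁴: T = (571.2/5.67×10⁻⁸)^(1/4) = 316.8 K.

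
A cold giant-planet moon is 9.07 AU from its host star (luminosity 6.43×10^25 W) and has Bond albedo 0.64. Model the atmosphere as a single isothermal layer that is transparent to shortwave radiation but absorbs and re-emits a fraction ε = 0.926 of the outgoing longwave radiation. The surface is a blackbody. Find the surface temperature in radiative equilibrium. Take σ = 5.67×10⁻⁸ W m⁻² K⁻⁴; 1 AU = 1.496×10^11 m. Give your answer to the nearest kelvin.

Orbital distance: d = 9.07 AU = 1.357×10^12 m.
Flux at the orbit: S = L/(4πd²) = 6.43×10^25/(4π·(1.36×10^12)²) = 2.779 W m⁻².
At the top of the atmosphere, σT_e⁴ = S(1−α)/4 = 0.2501 W m⁻², giving T_e = 45.83 K.
Surface balance with a leaky layer gives σT_s⁴ = σT_e⁴·2/(2−ε), so T_s = T_e·[2/(2−0.926)]^(1/4) = 53.54 K.

54 K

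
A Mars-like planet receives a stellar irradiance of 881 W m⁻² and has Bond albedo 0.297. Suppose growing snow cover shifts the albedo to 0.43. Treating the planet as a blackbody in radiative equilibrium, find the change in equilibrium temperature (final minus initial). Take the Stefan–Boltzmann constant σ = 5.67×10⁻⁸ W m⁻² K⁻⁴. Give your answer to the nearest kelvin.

Before: T₁ = [881.0·0.703/(4σ)]^(1/4) = 228.6 K.
With α = 0.43, T₂ = 216.9 K.
ΔT = T₂ − T₁ = -11.68 K.

-12 kelvin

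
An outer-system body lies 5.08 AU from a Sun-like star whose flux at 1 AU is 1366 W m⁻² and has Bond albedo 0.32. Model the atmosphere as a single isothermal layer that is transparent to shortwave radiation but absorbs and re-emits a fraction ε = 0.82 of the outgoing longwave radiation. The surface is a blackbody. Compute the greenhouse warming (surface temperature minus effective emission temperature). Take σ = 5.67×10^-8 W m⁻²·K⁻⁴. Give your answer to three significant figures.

By the inverse-square law, S = 1366/5.08² = 52.93 W m⁻².
Effective emission temperature (TOA balance): σT_e⁴ = S(1−α)/4 = 8.999 W m⁻² → T_e = 112.2 K.
For a single slab of emissivity ε, T_s⁴ = 2T_e⁴/(2−ε); thus T_s = 112.2·(1.695)^(1/4) = 128.1 K.
Greenhouse warming: T_s − T_e = 15.83 K.

15.8 K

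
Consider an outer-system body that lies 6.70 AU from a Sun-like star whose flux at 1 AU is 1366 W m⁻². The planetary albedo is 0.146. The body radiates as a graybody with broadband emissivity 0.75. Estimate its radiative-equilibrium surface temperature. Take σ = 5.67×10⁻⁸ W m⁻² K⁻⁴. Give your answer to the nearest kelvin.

111 K

Irradiance scales as 1/d², so S = 1366 W m⁻² × (1/6.70)² = 30.43 W m⁻².
Absorbed flux (global mean): S(1−α)/4 = 30.43·0.854/4 = 6.497 W m⁻².
Radiative balance εσT⁴ = 6.497 gives T = [6.497/(0.75·σ)]^(1/4) = 111.2 K.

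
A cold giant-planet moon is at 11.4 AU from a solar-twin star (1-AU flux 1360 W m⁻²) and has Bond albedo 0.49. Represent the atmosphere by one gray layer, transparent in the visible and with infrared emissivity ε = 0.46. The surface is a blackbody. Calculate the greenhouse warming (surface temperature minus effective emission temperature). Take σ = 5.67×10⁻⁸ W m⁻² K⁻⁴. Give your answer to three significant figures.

4.70 K

By the inverse-square law, S = 1360/11.4² = 10.46 W m⁻².
At the top of the atmosphere, σT_e⁴ = S(1−α)/4 = 1.334 W m⁻², giving T_e = 69.65 K.
Surface balance with a leaky layer gives σT_s⁴ = σT_e⁴·2/(2−ε), so T_s = T_e·[2/(2−0.46)]^(1/4) = 74.35 K.
T_s − T_e = 74.35 − 69.65 = 4.703 K.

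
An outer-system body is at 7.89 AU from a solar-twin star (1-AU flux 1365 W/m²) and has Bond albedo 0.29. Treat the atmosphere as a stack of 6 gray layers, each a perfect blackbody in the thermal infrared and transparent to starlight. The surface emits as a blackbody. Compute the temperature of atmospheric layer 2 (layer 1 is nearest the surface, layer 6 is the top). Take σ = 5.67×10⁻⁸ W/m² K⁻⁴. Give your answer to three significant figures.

By the inverse-square law, S = 1365/7.89² = 21.93 W/m².
OLR = S(1−α)/4 = 3.892 W/m²; the top layer radiates at T_e = 91.02 K.
Each opaque layer satisfies 2T_j⁴ = T_{j−1}⁴ + T_{j+1}⁴, giving T_k⁴ = (N+1−k)T_e⁴.
T_2 = (5)^(1/4)·91.02 = 136.1 K.

136 K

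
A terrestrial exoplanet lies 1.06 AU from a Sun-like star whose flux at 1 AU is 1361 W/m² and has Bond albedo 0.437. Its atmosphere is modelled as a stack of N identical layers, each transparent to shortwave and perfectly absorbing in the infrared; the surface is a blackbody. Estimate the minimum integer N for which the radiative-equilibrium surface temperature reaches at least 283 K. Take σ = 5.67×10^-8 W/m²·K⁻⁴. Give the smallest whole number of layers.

Flux at the orbit: S = 1361/(1.06)² = 1211 W/m².
Top-of-atmosphere balance: σT_e⁴ = S(1−α)/4 = 170.5 W/m² → T_e = 234.2 K.
Need (N+1)T_e⁴ ≥ T_s⁴, i.e. N+1 ≥ (283/234.2)⁴ = 2.133.
Rounding up, N = 2.

2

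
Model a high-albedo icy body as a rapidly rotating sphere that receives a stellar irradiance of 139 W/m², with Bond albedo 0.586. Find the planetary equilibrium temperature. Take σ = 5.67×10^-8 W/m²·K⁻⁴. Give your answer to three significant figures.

Absorbed flux (global mean): S(1−α)/4 = 139.0·0.414/4 = 14.39 W/m².
Set σT⁴ = 14.39 → T = (14.39/σ)^(1/4) = 126.2 K.

126 K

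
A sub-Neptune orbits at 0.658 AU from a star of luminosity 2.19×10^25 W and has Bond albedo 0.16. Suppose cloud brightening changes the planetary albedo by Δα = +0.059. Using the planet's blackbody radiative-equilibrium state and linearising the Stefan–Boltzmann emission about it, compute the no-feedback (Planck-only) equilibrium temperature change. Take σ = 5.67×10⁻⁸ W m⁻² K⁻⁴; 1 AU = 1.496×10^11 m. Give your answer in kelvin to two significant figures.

-2.8 K

Orbital distance: d = 0.658 AU = 9.844×10^10 m.
S = L/(4πd²) = 179.9 W m⁻².
Reference equilibrium: T_e = [S(1−α)/(4σ)]^(1/4) = 160.7 K.
TOA radiative forcing: ΔF = −S·Δα/4 = −179.9·(+0.059)/4 = -2.653 W m⁻².
Linearising σT⁴ gives d(σT⁴)/dT = 4σT_e³ = 0.9404 W m⁻² per K.
So ΔT₀ = -2.653/0.9404 = -2.82 K.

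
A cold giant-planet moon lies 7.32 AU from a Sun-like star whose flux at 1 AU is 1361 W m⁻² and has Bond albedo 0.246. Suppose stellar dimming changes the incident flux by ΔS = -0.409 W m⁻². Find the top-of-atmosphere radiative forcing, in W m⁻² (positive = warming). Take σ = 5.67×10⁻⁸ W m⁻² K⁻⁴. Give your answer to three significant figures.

By the inverse-square law, S = 1361/7.32² = 25.40 W m⁻².
ΔF = Δ[S(1−α)]/4 = (1−0.246)·-0.409/4 = -0.07710 W m⁻².

-0.0771 W m⁻²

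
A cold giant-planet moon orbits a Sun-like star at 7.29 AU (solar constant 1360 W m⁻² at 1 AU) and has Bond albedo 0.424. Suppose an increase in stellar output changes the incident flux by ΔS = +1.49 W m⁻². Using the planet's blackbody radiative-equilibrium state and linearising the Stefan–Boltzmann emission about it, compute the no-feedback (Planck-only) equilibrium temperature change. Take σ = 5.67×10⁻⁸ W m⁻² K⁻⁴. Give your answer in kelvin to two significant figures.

Irradiance scales as 1/d², so S = 1360 W m⁻² × (1/7.29)² = 25.59 W m⁻².
Reference equilibrium: T_e = [S(1−α)/(4σ)]^(1/4) = 89.79 K.
Only a fraction (1−α) is absorbed and it's spread over 4πR², so ΔF = (1−α)ΔS/4 = 0.2146 W m⁻².
Planck response: λ_P = 4σT_e³ = 4·5.67×10⁻⁸·(89.79)³ = 0.1642 W m⁻²/K.
ΔT₀ = ΔF/λ_P = 0.2146/0.1642 = 1.31 K.

1.3 K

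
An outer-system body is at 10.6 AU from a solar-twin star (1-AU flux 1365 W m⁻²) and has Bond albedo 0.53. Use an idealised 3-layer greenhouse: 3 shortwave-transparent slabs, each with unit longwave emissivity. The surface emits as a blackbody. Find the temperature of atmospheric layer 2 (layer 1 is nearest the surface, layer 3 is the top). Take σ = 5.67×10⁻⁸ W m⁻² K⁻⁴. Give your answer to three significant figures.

Irradiance scales as 1/d², so S = 1365 W m⁻² × (1/10.6)² = 12.15 W m⁻².
OLR = S(1−α)/4 = 1.427 W m⁻²; the top layer radiates at T_e = 70.83 K.
The net upward flux σT_e⁴ is constant between every pair of levels, so T_k⁴ = (N+1−k)T_e⁴.
With k = 2: T_2 = (3+1−2)^¼·70.83 K = 84.24 K.

84.2 K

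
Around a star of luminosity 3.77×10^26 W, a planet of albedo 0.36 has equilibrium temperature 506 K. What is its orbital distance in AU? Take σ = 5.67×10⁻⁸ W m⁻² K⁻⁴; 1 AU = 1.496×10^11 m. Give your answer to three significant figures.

Required flux: S = 4σT⁴/(1−α) = 23230 W m⁻².
S = L/(4πd²) → d = √(L/4πS) = √(3.77×10^26/(4π·23230)) = 3.594×10^10 m = 0.2402 AU.

0.240 AU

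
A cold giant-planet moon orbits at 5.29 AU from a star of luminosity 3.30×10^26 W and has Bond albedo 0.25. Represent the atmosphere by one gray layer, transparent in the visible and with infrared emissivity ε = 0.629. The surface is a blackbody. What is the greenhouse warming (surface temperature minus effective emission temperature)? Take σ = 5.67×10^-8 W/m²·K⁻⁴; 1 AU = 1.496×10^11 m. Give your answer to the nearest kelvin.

11 K

Orbital distance: d = 5.29 AU = 7.914×10^11 m.
Flux at the orbit: S = L/(4πd²) = 3.30×10^26/(4π·(7.91×10^11)²) = 41.93 W/m².
At the top of the atmosphere, σT_e⁴ = S(1−α)/4 = 7.862 W/m², giving T_e = 108.5 K.
The surface balance (absorbed SW + ε·downward IR = σT_s⁴) with T_a⁴ = T_s⁴/2 reduces to T_s = T_e·[2/(2−ε)]^¼ = 119.3 K.
Greenhouse warming: T_s − T_e = 10.74 K.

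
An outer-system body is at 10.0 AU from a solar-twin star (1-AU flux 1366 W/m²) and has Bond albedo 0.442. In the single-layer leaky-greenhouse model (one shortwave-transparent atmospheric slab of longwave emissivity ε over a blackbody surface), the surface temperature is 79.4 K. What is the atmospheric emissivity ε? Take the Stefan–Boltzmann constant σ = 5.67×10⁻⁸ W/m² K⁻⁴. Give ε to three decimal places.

0.309

Irradiance scales as 1/d², so S = 1366 W/m² × (1/10.0)² = 13.66 W/m².
First, T_e = [13.66·(1−0.442)/(4σ)]^(1/4) = 76.14 K.
T_s⁴ = T_e⁴·2/(2−ε) → ε = 2 − 2(T_e/T_s)⁴ = 2 − 2·(76.14/79.4)⁴ = 0.3088.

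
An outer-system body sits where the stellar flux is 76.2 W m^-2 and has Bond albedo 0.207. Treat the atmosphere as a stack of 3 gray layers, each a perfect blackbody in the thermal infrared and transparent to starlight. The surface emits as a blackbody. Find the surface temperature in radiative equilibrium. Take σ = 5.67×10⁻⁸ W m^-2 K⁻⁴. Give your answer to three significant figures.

181 kelvin

OLR = S(1−α)/4 = 15.11 W m^-2; the top layer radiates at T_e = 127.8 K.
With N = 3 opaque layers, T_s = (N+1)^(1/4)·T_e = 4^(1/4)·127.8 = 180.7 K.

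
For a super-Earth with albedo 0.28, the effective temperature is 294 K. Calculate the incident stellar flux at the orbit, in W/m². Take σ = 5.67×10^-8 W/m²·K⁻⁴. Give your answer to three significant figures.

2350 W/m²

Invert the energy balance for S: S = 4σT⁴/(1−α).
The emitted flux is σT⁴ = 423.6 W/m².
S = 4·423.6/0.72 = 2353 W/m².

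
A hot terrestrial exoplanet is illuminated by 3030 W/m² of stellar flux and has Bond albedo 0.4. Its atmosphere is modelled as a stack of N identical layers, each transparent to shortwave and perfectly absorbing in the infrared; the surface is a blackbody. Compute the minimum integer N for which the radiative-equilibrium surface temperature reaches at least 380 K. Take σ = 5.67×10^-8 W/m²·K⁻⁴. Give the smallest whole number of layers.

2

OLR = S(1−α)/4 = 454.5 W/m²; the top layer radiates at T_e = 299.2 K.
Need (N+1)T_e⁴ ≥ T_s⁴, i.e. N+1 ≥ (380/299.2)⁴ = 2.601.
The minimum whole number is N = 2.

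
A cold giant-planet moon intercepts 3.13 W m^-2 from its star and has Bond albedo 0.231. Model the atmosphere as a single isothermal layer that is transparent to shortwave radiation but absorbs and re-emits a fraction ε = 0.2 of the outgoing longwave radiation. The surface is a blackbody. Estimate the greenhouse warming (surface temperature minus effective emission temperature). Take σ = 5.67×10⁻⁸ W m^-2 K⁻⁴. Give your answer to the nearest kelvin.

At the top of the atmosphere, σT_e⁴ = S(1−α)/4 = 0.6017 W m^-2, giving T_e = 57.08 K.
Surface balance with a leaky layer gives σT_s⁴ = σT_e⁴·2/(2−ε), so T_s = T_e·[2/(2−0.2)]^(1/4) = 58.60 K.
T_s − T_e = 58.60 − 57.08 = 1.523 K.

2 K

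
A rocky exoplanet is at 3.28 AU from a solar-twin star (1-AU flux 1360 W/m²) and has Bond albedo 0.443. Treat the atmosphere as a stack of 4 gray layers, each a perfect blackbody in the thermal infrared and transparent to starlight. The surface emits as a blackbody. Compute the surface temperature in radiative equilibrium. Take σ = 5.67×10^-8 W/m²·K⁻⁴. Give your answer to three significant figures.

Flux at the orbit: S = 1360/(3.28)² = 126.4 W/m².
Top-of-atmosphere balance: σT_e⁴ = S(1−α)/4 = 17.60 W/m² → T_e = 132.7 K.
With N = 4 opaque layers, T_s = (N+1)^(1/4)·T_e = 5^(1/4)·132.7 = 198.5 K.

198 K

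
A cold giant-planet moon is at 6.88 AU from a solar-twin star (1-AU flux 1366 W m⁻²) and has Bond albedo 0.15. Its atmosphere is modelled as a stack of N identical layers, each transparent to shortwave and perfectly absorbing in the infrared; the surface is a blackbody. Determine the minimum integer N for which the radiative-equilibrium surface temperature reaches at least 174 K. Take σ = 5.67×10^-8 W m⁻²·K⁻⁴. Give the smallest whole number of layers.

8

By the inverse-square law, S = 1366/6.88² = 28.86 W m⁻².
OLR = S(1−α)/4 = 6.132 W m⁻²; the top layer radiates at T_e = 102.0 K.
Since T_s⁴ = (N+1)T_e⁴, we need N ≥ (T_s/T_e)⁴ − 1 = 7.475.
Rounding up, N = 8.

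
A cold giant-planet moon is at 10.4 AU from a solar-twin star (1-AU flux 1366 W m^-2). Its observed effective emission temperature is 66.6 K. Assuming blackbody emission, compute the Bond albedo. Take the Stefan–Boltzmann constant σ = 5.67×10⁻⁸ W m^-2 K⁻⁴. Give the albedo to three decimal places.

0.647

By the inverse-square law, S = 1366/10.4² = 12.63 W m^-2.
Rearranging the radiative balance, α = 1 − 4σT⁴/S.
4σT⁴ = 4·5.67×10⁻⁸·(66.6)⁴ = 4.462 W m^-2.
1−α = 4.462/12.63 = 0.3533, so α = 0.6467.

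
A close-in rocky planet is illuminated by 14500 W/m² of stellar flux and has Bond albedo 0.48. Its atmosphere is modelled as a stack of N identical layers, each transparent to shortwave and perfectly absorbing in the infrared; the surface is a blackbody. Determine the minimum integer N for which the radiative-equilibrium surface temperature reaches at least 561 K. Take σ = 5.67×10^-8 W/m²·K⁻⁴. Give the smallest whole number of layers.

OLR = S(1−α)/4 = 1885 W/m²; the top layer radiates at T_e = 427.0 K.
T_s = (N+1)^(1/4)·T_e ≥ 561 K requires N+1 ≥ (T_s/T_e)⁴ = (561/427.0)⁴ = 2.979.
Rounding up, N = 2.

2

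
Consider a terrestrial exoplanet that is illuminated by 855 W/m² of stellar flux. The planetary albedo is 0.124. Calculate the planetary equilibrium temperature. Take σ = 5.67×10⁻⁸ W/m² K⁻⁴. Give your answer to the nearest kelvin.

The planet absorbs (1−α)S over its disc πR² and re-emits over 4πR², so the mean absorbed flux is (1−0.124)·855.0/4 = 187.2 W/m².
Set σT⁴ = 187.2 → T = (187.2/σ)^(1/4) = 239.7 K.

240 K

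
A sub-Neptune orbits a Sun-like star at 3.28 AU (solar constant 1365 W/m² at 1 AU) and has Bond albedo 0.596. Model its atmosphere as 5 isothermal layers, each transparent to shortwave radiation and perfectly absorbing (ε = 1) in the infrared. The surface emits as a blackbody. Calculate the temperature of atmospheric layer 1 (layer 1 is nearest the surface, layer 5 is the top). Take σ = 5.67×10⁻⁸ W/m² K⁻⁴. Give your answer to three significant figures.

183 K

Flux at the orbit: S = 1365/(3.28)² = 126.9 W/m².
Top-of-atmosphere balance: σT_e⁴ = S(1−α)/4 = 12.81 W/m² → T_e = 122.6 K.
Each opaque layer satisfies 2T_j⁴ = T_{j−1}⁴ + T_{j+1}⁴, giving T_k⁴ = (N+1−k)T_e⁴.
With k = 1: T_1 = (5+1−1)^¼·122.6 K = 183.3 K.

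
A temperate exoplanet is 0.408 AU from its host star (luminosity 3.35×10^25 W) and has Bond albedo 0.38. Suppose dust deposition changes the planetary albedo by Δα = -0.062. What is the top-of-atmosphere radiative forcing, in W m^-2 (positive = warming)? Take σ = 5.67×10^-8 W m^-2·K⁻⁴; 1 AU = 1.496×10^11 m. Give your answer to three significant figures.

d = 0.408 × 1.496×10^11 m = 6.104×10^10 m.
Flux at the orbit: S = L/(4πd²) = 3.35×10^25/(4π·(6.10×10^10)²) = 715.6 W m^-2.
TOA radiative forcing: ΔF = −S·Δα/4 = −715.6·(-0.062)/4 = 11.09 W m^-2.

11.1 W m^-2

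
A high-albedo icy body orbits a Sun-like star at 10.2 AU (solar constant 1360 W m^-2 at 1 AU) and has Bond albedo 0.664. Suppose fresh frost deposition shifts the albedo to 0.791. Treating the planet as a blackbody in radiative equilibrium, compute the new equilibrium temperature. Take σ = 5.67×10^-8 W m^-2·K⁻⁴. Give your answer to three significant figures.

58.9 K

Irradiance scales as 1/d², so S = 1360 W m^-2 × (1/10.2)² = 13.07 W m^-2.
New equilibrium: T₂ = [(1−0.791)·13.07/(4σ)]^(1/4) = 58.91 K.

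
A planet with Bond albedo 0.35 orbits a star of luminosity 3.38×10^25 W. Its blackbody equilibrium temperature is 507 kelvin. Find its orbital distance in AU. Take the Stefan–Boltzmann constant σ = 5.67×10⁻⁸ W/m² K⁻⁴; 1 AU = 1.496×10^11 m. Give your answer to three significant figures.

0.0722 AU

Required flux: S = 4σT⁴/(1−α) = 23050 W/m².
S = L/(4πd²) → d = √(L/4πS) = √(3.38×10^25/(4π·23050)) = 1.080×10^10 m = 0.07220 AU.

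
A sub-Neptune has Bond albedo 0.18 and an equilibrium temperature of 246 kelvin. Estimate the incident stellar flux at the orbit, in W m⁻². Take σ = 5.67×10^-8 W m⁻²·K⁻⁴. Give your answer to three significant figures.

1010 W m⁻²

From S(1−α)/4 = σT⁴: S = 4σT⁴/(1−α).
The emitted flux is σT⁴ = 207.6 W m⁻².
So S = 4×207.6/(1−0.18) = 1013 W m⁻².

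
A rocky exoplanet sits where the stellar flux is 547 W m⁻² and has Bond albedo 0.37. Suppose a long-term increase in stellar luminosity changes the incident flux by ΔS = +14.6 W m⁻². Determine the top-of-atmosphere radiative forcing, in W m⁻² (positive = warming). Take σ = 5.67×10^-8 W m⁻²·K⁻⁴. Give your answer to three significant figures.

2.30 W m⁻²

Only a fraction (1−α) is absorbed and it's spread over 4πR², so ΔF = (1−α)ΔS/4 = 2.300 W m⁻².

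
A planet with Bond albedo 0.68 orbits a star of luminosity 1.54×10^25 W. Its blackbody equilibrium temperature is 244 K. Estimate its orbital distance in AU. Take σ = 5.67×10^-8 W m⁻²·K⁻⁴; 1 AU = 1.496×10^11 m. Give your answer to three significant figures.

0.148 AU

Energy balance gives S = 4σT⁴/(1−α) = 2512 W m⁻².
From L = 4πd²S, d = √(1.54×10^25/(4π·2512)) = 2.209×10^10 m = 0.1476 AU.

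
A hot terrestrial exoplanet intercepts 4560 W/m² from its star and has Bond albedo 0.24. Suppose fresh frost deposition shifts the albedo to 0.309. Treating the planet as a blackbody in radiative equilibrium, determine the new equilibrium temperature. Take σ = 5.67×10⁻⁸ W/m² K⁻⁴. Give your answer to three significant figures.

New equilibrium: T₂ = [(1−0.309)·4560/(4σ)]^(1/4) = 343.3 K.

343 K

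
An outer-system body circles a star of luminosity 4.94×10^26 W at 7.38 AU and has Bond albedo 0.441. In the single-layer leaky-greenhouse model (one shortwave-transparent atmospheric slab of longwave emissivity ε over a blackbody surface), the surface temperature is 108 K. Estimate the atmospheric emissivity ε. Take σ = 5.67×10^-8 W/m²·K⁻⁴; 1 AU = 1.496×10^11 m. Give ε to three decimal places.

d = 7.38 × 1.496×10^11 m = 1.104×10^12 m.
Spreading L over a sphere of radius d: S = 4.94×10^26/(4π·1.10×10^12²) = 32.25 W/m².
TOA balance gives T_e = 94.42 K.
T_s⁴ = T_e⁴·2/(2−ε) → ε = 2 − 2(T_e/T_s)⁴ = 2 − 2·(94.42/108)⁴ = 0.8315.

0.831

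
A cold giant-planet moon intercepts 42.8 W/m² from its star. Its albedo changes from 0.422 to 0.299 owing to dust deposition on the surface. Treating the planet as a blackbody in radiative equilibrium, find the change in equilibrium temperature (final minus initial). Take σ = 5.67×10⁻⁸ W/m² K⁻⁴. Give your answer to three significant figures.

5.05 K

Before: T₁ = [42.80·0.578/(4σ)]^(1/4) = 102.2 K.
Final:   T₂ = [S(1−0.299)/(4σ)]^(1/4) = 107.2 K.
ΔT = T₂ − T₁ = 5.050 K.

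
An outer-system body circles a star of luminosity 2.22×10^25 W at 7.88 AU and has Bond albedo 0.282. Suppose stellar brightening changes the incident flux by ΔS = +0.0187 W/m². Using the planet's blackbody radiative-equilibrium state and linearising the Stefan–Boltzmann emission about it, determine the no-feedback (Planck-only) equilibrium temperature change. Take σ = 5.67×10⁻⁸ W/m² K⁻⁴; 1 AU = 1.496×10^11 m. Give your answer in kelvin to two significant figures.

d = 7.88 × 1.496×10^11 m = 1.179×10^12 m.
S = L/(4πd²) = 1.271 W/m².
The baseline emission temperature is T_e = 44.79 K.
Only a fraction (1−α) is absorbed and it's spread over 4πR², so ΔF = (1−α)ΔS/4 = 0.003357 W/m².
The Planck feedback parameter is 4σT_e³ = 0.02038 W/m²/K.
So ΔT₀ = 0.003357/0.02038 = 0.165 K.

0.16 kelvin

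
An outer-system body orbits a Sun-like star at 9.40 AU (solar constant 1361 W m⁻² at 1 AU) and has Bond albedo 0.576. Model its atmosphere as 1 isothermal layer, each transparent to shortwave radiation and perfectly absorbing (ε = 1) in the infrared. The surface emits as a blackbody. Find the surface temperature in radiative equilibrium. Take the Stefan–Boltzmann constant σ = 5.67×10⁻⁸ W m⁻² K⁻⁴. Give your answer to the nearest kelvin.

Irradiance scales as 1/d², so S = 1361 W m⁻² × (1/9.40)² = 15.40 W m⁻².
Top-of-atmosphere balance: σT_e⁴ = S(1−α)/4 = 1.633 W m⁻² → T_e = 73.25 K.
Layer-by-layer balance gives σT_s⁴ = (N+1)σT_e⁴, so T_s = 2^¼·73.25 = 87.11 K.

87 kelvin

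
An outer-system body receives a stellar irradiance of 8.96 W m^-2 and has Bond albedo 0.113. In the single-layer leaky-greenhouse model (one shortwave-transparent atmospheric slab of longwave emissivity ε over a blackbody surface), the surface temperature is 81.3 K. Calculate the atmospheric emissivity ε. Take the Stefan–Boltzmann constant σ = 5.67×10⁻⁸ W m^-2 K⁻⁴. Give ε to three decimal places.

0.396

TOA balance gives T_e = 76.94 K.
T_s⁴ = T_e⁴·2/(2−ε) → ε = 2 − 2(T_e/T_s)⁴ = 2 − 2·(76.94/81.3)⁴ = 0.3958.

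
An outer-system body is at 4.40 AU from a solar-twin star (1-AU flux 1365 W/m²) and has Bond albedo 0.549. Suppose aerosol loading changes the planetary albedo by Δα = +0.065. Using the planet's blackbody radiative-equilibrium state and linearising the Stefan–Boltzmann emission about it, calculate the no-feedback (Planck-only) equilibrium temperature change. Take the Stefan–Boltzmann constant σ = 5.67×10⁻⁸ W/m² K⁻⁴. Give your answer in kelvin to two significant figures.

-3.9 K

Irradiance scales as 1/d², so S = 1365 W/m² × (1/4.40)² = 70.51 W/m².
Reference equilibrium: T_e = [S(1−α)/(4σ)]^(1/4) = 108.8 K.
The change in absorbed flux is Δ[S(1−α)/4] = −SΔα/4 = -1.146 W/m².
Planck response: λ_P = 4σT_e³ = 4·5.67×10⁻⁸·(108.8)³ = 0.2922 W/m²/K.
ΔT₀ = ΔF/λ_P = -1.146/0.2922 = -3.92 K.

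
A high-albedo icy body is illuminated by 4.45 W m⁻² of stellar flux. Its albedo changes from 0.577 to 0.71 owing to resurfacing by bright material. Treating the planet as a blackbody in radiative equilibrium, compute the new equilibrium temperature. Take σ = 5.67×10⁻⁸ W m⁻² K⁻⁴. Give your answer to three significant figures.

48.8 kelvin

New equilibrium: T₂ = [(1−0.71)·4.450/(4σ)]^(1/4) = 48.84 K.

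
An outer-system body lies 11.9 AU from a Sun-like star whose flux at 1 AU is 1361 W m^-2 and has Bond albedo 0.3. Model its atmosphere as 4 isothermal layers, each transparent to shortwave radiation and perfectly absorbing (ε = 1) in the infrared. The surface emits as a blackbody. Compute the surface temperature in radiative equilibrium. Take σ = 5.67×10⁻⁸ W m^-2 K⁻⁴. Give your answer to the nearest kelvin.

Flux at the orbit: S = 1361/(11.9)² = 9.611 W m^-2.
The effective emission temperature is T_e = [S(1−α)/(4σ)]^¼ = 73.80 K.
Layer-by-layer balance gives σT_s⁴ = (N+1)σT_e⁴, so T_s = 5^¼·73.80 = 110.4 K.

110 K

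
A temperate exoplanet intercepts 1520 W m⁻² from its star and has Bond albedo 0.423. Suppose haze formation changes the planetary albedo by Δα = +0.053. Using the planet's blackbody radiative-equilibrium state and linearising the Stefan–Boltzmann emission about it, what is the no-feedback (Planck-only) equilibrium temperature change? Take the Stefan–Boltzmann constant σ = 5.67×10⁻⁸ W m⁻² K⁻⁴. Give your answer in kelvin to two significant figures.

Reference equilibrium: T_e = [S(1−α)/(4σ)]^(1/4) = 249.4 K.
ΔF = −(S/4)Δα = −(1520/4)×(+0.053) = -20.14 W m⁻².
Planck response: λ_P = 4σT_e³ = 4·5.67×10⁻⁸·(249.4)³ = 3.517 W m⁻²/K.
ΔT₀ = ΔF/λ_P = -20.14/3.517 = -5.73 K.

-5.7 K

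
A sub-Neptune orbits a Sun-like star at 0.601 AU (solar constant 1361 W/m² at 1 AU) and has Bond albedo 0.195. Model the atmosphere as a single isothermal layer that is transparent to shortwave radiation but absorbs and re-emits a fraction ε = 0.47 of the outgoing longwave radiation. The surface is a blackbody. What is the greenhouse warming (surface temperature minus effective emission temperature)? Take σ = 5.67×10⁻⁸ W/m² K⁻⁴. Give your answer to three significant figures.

23.6 K

Irradiance scales as 1/d², so S = 1361 W/m² × (1/0.601)² = 3768 W/m².
At the top of the atmosphere, σT_e⁴ = S(1−α)/4 = 758.3 W/m², giving T_e = 340.1 K.
For a single slab of emissivity ε, T_s⁴ = 2T_e⁴/(2−ε); thus T_s = 340.1·(1.307)^(1/4) = 363.6 K.
T_s − T_e = 363.6 − 340.1 = 23.55 K.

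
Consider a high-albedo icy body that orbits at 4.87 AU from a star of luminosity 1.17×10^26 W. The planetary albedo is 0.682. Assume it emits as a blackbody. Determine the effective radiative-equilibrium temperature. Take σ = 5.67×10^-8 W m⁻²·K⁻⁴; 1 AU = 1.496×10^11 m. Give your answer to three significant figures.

Orbital distance: d = 4.87 AU = 7.286×10^11 m.
S = L/(4πd²) = 17.54 W m⁻².
The planet absorbs (1−α)S over its disc πR² and re-emits over 4πR², so the mean absorbed flux is (1−0.682)·17.54/4 = 1.395 W m⁻².
In equilibrium σT⁴ equals this, so T = 70.42 K.

70.4 K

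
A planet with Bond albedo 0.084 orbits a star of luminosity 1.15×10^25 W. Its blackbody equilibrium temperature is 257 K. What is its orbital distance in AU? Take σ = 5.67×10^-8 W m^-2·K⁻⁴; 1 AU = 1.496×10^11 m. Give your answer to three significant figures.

Required flux: S = 4σT⁴/(1−α) = 1080 W m^-2.
Then d = [L/(4πS)]^(1/2) = 2.911×10^10 m, i.e. 0.1946 AU.

0.195 AU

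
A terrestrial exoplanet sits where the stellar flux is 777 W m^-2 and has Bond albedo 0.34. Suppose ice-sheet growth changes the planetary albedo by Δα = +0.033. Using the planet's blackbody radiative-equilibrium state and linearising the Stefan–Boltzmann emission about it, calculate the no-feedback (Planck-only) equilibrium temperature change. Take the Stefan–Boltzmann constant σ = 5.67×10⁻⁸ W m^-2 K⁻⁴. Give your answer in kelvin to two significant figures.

-2.7 K

Unperturbed T_e = [777.0·(1−0.34)/(4σ)]^¼ = 218.1 K.
The change in absorbed flux is Δ[S(1−α)/4] = −SΔα/4 = -6.410 W m^-2.
The Planck feedback parameter is 4σT_e³ = 2.352 W m^-2/K.
So ΔT₀ = -6.410/2.352 = -2.73 K.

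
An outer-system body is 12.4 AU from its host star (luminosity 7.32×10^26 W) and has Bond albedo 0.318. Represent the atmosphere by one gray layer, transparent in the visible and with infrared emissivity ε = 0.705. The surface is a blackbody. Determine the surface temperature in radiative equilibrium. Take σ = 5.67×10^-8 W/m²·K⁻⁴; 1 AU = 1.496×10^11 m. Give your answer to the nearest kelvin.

Orbital distance: d = 12.4 AU = 1.855×10^12 m.
S = L/(4πd²) = 16.93 W/m².
At the top of the atmosphere, σT_e⁴ = S(1−α)/4 = 2.886 W/m², giving T_e = 84.47 K.
Surface balance with a leaky layer gives σT_s⁴ = σT_e⁴·2/(2−ε), so T_s = T_e·[2/(2−0.705)]^(1/4) = 94.16 K.

94 K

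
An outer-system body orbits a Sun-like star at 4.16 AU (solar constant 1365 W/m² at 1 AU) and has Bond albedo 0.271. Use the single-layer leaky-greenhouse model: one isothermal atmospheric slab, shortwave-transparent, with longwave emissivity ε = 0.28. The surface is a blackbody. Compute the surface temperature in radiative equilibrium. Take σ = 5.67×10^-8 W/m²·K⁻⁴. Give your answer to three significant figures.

131 K

Irradiance scales as 1/d², so S = 1365 W/m² × (1/4.16)² = 78.88 W/m².
The planet radiates to space at T_e = [S(1−α)/(4σ)]^(1/4) = 126.2 K.
Surface balance with a leaky layer gives σT_s⁴ = σT_e⁴·2/(2−ε), so T_s = T_e·[2/(2−0.28)]^(1/4) = 131.0 K.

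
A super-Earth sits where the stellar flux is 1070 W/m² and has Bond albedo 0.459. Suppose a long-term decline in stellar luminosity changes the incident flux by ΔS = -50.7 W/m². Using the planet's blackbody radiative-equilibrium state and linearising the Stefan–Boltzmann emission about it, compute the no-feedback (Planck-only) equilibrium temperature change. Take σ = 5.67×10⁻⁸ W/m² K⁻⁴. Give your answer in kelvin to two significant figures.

Reference equilibrium: T_e = [S(1−α)/(4σ)]^(1/4) = 224.8 K.
Only a fraction (1−α) is absorbed and it's spread over 4πR², so ΔF = (1−α)ΔS/4 = -6.857 W/m².
Planck response: λ_P = 4σT_e³ = 4·5.67×10⁻⁸·(224.8)³ = 2.575 W/m²/K.
ΔT₀ = ΔF/λ_P = -6.857/2.575 = -2.66 K.

-2.7 K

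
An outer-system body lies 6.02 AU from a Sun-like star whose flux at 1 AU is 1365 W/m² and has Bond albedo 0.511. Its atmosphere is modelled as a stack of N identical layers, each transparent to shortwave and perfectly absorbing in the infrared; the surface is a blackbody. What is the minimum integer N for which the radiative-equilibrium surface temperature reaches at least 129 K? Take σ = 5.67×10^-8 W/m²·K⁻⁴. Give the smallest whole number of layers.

3

Flux at the orbit: S = 1365/(6.02)² = 37.67 W/m².
Top-of-atmosphere balance: σT_e⁴ = S(1−α)/4 = 4.605 W/m² → T_e = 94.93 K.
T_s = (N+1)^(1/4)·T_e ≥ 129 K requires N+1 ≥ (T_s/T_e)⁴ = (129/94.93)⁴ = 3.410.
The minimum whole number is N = 3.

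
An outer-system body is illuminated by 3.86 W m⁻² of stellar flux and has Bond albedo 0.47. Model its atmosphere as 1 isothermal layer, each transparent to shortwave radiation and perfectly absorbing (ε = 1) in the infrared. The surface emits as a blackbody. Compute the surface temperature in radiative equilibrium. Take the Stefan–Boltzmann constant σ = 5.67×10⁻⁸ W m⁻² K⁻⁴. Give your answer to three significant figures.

The effective emission temperature is T_e = [S(1−α)/(4σ)]^¼ = 54.80 K.
For an N-layer opaque stack, T_s⁴ = (N+1)T_e⁴, hence T_s = (2)^(1/4)×54.80 K = 65.17 K.

65.2 K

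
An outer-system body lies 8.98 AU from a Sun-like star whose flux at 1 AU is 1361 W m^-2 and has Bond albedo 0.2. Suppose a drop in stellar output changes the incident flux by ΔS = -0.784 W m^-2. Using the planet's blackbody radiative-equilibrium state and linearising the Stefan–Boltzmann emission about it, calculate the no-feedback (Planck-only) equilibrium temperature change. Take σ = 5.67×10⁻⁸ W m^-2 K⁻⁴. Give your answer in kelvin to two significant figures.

-1.0 K

By the inverse-square law, S = 1361/8.98² = 16.88 W m^-2.
The baseline emission temperature is T_e = 87.84 K.
TOA radiative forcing: ΔF = (1−α)ΔS/4 = 0.8·(-0.784)/4 = -0.1568 W m^-2.
The Planck feedback parameter is 4σT_e³ = 0.1537 W m^-2/K.
So ΔT₀ = -0.1568/0.1537 = -1.02 K.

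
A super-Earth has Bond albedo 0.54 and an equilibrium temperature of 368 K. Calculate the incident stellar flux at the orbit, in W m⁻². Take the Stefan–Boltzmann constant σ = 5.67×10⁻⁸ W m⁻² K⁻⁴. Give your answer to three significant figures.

Invert the energy balance for S: S = 4σT⁴/(1−α).
The emitted flux is σT⁴ = 1040 W m⁻².
S = 4·1040/0.46 = 9042 W m⁻².

9040 W m⁻²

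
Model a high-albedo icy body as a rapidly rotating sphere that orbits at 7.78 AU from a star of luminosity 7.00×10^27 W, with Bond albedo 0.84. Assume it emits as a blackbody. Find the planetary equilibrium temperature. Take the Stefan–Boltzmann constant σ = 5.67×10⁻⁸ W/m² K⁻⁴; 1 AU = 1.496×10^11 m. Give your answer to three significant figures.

d = 7.78 × 1.496×10^11 m = 1.164×10^12 m.
Spreading L over a sphere of radius d: S = 7.00×10^27/(4π·1.16×10^12²) = 411.2 W/m².
Averaging over the sphere, the absorbed flux is S(1−α)/4 = 16.45 W/m².
Balancing against σT⁴: T = (16.45/5.67×10⁻⁸)^(1/4) = 130.5 K.

131 kelvin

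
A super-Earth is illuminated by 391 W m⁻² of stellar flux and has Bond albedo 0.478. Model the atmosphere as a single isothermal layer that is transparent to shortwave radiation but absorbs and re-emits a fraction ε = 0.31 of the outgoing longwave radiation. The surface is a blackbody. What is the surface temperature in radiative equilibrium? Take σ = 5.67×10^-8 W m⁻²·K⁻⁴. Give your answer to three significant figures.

181 K

The planet radiates to space at T_e = [S(1−α)/(4σ)]^(1/4) = 173.2 K.
The surface balance (absorbed SW + ε·downward IR = σT_s⁴) with T_a⁴ = T_s⁴/2 reduces to T_s = T_e·[2/(2−ε)]^¼ = 180.6 K.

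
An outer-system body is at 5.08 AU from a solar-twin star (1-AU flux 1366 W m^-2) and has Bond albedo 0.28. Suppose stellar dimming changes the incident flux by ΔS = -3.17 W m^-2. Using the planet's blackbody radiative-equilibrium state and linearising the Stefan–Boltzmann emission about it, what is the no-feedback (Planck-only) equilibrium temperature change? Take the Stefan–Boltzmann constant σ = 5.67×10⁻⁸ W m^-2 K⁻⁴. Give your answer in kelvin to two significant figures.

Flux at the orbit: S = 1366/(5.08)² = 52.93 W m^-2.
The baseline emission temperature is T_e = 113.9 K.
ΔF = Δ[S(1−α)]/4 = (1−0.28)·-3.17/4 = -0.5706 W m^-2.
Linearising σT⁴ gives d(σT⁴)/dT = 4σT_e³ = 0.3347 W m^-2 per K.
So ΔT₀ = -0.5706/0.3347 = -1.70 K.

-1.7 K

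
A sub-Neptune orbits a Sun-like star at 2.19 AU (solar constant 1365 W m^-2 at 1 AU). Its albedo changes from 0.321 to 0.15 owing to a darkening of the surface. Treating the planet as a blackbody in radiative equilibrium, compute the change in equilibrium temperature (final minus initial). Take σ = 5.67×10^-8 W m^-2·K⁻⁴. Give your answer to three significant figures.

9.87 kelvin

Flux at the orbit: S = 1365/(2.19)² = 284.6 W m^-2.
Initial: T₁ = [S(1−0.321)/(4σ)]^(1/4) = 170.9 K.
Final:   T₂ = [S(1−0.15)/(4σ)]^(1/4) = 180.7 K.
Change: 180.7 − 170.9 = 9.868 K.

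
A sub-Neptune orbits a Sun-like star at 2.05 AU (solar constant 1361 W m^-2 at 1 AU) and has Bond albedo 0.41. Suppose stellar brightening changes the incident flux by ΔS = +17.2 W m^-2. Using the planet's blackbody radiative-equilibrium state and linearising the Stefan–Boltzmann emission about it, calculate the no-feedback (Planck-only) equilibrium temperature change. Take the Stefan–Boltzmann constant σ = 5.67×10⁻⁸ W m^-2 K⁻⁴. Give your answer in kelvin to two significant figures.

2.3 K

Flux at the orbit: S = 1361/(2.05)² = 323.9 W m^-2.
Reference equilibrium: T_e = [S(1−α)/(4σ)]^(1/4) = 170.4 K.
Only a fraction (1−α) is absorbed and it's spread over 4πR², so ΔF = (1−α)ΔS/4 = 2.537 W m^-2.
The Planck feedback parameter is 4σT_e³ = 1.122 W m^-2/K.
Hence the no-feedback warming is ΔF/(4σT_e³) = 2.26 K.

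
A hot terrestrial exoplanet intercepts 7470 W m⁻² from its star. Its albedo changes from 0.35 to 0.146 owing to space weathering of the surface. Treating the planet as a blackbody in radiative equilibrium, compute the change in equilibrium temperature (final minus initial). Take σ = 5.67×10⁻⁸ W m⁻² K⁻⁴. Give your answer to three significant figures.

With α = 0.35, T₁ = 382.5 K.
Final:   T₂ = [S(1−0.146)/(4σ)]^(1/4) = 409.5 K.
Change: 409.5 − 382.5 = 27.01 K.

27.0 K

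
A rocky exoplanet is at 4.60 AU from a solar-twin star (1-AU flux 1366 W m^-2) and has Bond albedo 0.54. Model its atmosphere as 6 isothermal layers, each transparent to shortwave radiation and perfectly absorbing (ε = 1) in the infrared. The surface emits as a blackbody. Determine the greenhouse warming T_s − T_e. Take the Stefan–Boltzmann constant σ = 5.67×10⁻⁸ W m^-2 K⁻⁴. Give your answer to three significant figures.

67.0 K

By the inverse-square law, S = 1366/4.60² = 64.56 W m^-2.
Top-of-atmosphere balance: σT_e⁴ = S(1−α)/4 = 7.424 W m^-2 → T_e = 107.0 K.
Surface: T_s = (7)^¼·T_e = 174.0 K.
So the greenhouse effect raises the surface by 174.0 − 107.0 = 67.02 K.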